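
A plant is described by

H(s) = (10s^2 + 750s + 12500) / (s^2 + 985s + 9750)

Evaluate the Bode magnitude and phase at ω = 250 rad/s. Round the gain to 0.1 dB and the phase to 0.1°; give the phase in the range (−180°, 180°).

8.1 dB, 60.9°

Substitute s = j250:
Numerator: 10(j250)^2 + 750(j250) + 12500 = -612500 + j187500
Denominator: (j250)^2 + 985(j250) + 9750 = -52750 + j246250
|N| = √(612500² + 187500²) ≈ 6.4056e+05, ∠N ≈ 162.98°
|D| = √(52750² + 246250²) ≈ 2.5184e+05, ∠D ≈ 102.09°
|H| = 6.4056e+05 / 2.5184e+05 ≈ 2.5435
Gain = 20 log₁₀(2.5435) ≈ 8.11 dB
∠H = 162.98° − 102.09° = 60.89°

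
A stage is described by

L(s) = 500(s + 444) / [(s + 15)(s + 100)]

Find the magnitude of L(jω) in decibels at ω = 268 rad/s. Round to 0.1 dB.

At s = jω = j268:
zero (s+444): 444 + j268 → |·| = √(444²+268²) = √268960 ≈ 518.61, ∠ = arctan(268/444) ≈ 31.12°
pole (s+15): 15 + j268 → |·| = √(15²+268²) = √72049 ≈ 268.42, ∠ = arctan(268/15) ≈ 86.80°
pole (s+100): 100 + j268 → |·| = √(100²+268²) = √81824 ≈ 286.05, ∠ = arctan(268/100) ≈ 69.54°
|L| = 500 · 518.61 / 76782 ≈ 3.3772
Gain = 20 log₁₀(3.3772) ≈ 10.57 dB

10.6 dB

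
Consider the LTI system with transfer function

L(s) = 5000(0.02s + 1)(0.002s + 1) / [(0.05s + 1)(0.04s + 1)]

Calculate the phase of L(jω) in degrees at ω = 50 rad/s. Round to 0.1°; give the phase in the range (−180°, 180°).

At ω = 50 rad/s:
zero (1 + j50·0.02) = 1 + j1 → |·| ≈ 1.4142, ∠ ≈ 45.00°
zero (1 + j50·0.002) = 1 + j0.1 → |·| ≈ 1.005, ∠ ≈ 5.71°
pole (1 + j50·0.05) = 1 + j2.5 → |·| ≈ 2.6926, ∠ ≈ 68.20°
pole (1 + j50·0.04) = 1 + j2 → |·| ≈ 2.2361, ∠ ≈ 63.43°
∠L = (45.00° + 5.71°) − (68.20° + 63.43°) = -80.92°

-80.9°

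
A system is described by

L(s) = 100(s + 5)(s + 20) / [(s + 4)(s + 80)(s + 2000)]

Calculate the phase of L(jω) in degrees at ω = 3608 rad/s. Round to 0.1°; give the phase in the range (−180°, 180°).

-60.1°

At s = jω = j3608:
zero (s+5): 5 + j3608 → |·| = √(5²+3608²) = √13017689 ≈ 3608, ∠ = arctan(3608/5) ≈ 89.92°
zero (s+20): 20 + j3608 → |·| = √(20²+3608²) = √13018064 ≈ 3608.1, ∠ = arctan(3608/20) ≈ 89.68°
pole (s+4): 4 + j3608 → |·| = √(4²+3608²) = √13017680 ≈ 3608, ∠ = arctan(3608/4) ≈ 89.94°
pole (s+80): 80 + j3608 → |·| = √(80²+3608²) = √13024064 ≈ 3608.9, ∠ = arctan(3608/80) ≈ 88.73°
pole (s+2000): 2000 + j3608 → |·| = √(2000²+3608²) = √17017664 ≈ 4125.2, ∠ = arctan(3608/2000) ≈ 61.00°
∠L = 179.60° − 239.67° = -60.07°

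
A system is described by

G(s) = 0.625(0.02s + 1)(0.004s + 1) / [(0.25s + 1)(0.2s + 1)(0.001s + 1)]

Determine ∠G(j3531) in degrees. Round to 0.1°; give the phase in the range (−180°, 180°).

At ω = 3531 rad/s:
zero (1 + j3531·0.02) = 1 + j70.62 → |·| ≈ 70.627, ∠ ≈ 89.19°
zero (1 + j3531·0.004) = 1 + j14.124 → |·| ≈ 14.159, ∠ ≈ 85.95°
pole (1 + j3531·0.25) = 1 + j882.75 → |·| ≈ 882.75, ∠ ≈ 89.94°
pole (1 + j3531·0.2) = 1 + j706.2 → |·| ≈ 706.2, ∠ ≈ 89.92°
pole (1 + j3531·0.001) = 1 + j3.531 → |·| ≈ 3.6699, ∠ ≈ 74.19°
∠G = (89.19° + 85.95°) − (89.94° + 89.92° + 74.19°) = -78.91°

-78.9°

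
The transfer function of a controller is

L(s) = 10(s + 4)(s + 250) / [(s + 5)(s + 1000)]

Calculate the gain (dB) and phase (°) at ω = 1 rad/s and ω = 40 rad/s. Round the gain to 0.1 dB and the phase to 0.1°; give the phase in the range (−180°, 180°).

At s = jω = j1:
zero (s+4): 4 + j1 → |·| = √(4²+1²) = √17 ≈ 4.1231, ∠ = arctan(1/4) ≈ 14.04°
zero (s+250): 250 + j1 → |·| = √(250²+1²) = √62501 ≈ 250, ∠ = arctan(1/250) ≈ 0.23°
pole (s+5): 5 + j1 → |·| = √(5²+1²) = √26 ≈ 5.099, ∠ = arctan(1/5) ≈ 11.31°
pole (s+1000): 1000 + j1 → |·| = √(1000²+1²) = √1000001 ≈ 1000, ∠ = arctan(1/1000) ≈ 0.06°
|L| = 10 · 1030.8 / 5099 ≈ 2.0216
Gain = 20 log₁₀(2.0216) ≈ 6.11 dB
∠L = 14.27° − 11.37° = 2.90°

At s = jω = j40:
zero (s+4): 4 + j40 → |·| = √(4²+40²) = √1616 ≈ 40.2, ∠ = arctan(40/4) ≈ 84.29°
zero (s+250): 250 + j40 → |·| = √(250²+40²) = √64100 ≈ 253.18, ∠ = arctan(40/250) ≈ 9.09°
pole (s+5): 5 + j40 → |·| = √(5²+40²) = √1625 ≈ 40.311, ∠ = arctan(40/5) ≈ 82.87°
pole (s+1000): 1000 + j40 → |·| = √(1000²+40²) = √1001600 ≈ 1000.8, ∠ = arctan(40/1000) ≈ 2.29°
|L| = 10 · 10178 / 40343 ≈ 2.5229
Gain = 20 log₁₀(2.5229) ≈ 8.04 dB
∠L = 93.38° − 85.16° = 8.22°

ω = 1: 6.1 dB, 2.9°; ω = 40: 8.0 dB, 8.2°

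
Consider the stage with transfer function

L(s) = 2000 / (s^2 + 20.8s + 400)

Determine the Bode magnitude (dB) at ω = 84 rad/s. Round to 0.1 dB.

-10.7 dB

At s = jω = j84:
quadratic: (j84)² + 20.8·j84 + 400 = -6656 + j1747.2 → |·| ≈ 6881.5, ∠ ≈ 165.29°
|L| = 2000 / 6881.5 ≈ 0.29063
Gain = 20 log₁₀(0.29063) ≈ -10.73 dB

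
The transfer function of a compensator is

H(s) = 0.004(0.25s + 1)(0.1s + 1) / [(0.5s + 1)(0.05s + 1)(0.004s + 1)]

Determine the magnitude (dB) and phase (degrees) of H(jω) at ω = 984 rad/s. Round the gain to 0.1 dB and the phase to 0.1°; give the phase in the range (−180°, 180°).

-60.1 dB, -75.3°

At ω = 984 rad/s:
zero (1 + j984·0.25) = 1 + j246 → |·| ≈ 246, ∠ ≈ 89.77°
zero (1 + j984·0.1) = 1 + j98.4 → |·| ≈ 98.405, ∠ ≈ 89.42°
pole (1 + j984·0.5) = 1 + j492 → |·| ≈ 492, ∠ ≈ 89.88°
pole (1 + j984·0.05) = 1 + j49.2 → |·| ≈ 49.21, ∠ ≈ 88.84°
pole (1 + j984·0.004) = 1 + j3.936 → |·| ≈ 4.061, ∠ ≈ 75.74°
|H| = 0.004 · 246 · 98.405 / (492 · 49.21 · 4.061) ≈ 0.00098483
Gain = 20 log₁₀(0.00098483) ≈ -60.13 dB
∠H = (89.77° + 89.42°) − (89.88° + 88.84° + 75.74°) = -75.27°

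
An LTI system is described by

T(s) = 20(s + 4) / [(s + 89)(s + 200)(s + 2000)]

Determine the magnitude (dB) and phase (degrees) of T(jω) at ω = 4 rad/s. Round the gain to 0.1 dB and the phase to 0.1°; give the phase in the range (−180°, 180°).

-110.0 dB, 41.2°

At s = jω = j4:
zero (s+4): 4 + j4 → |·| = √(4²+4²) = √32 ≈ 5.6569, ∠ = arctan(4/4) ≈ 45.00°
pole (s+89): 89 + j4 → |·| = √(89²+4²) = √7937 ≈ 89.09, ∠ = arctan(4/89) ≈ 2.57°
pole (s+200): 200 + j4 → |·| = √(200²+4²) = √40016 ≈ 200.04, ∠ = arctan(4/200) ≈ 1.15°
pole (s+2000): 2000 + j4 → |·| = √(2000²+4²) = √4000016 ≈ 2000, ∠ = arctan(4/2000) ≈ 0.11°
|T| = 20 · 5.6569 / 3.5643e+07 ≈ 3.1742e-06
Gain = 20 log₁₀(3.1742e-06) ≈ -109.97 dB
∠T = 45.00° − 3.83° = 41.17°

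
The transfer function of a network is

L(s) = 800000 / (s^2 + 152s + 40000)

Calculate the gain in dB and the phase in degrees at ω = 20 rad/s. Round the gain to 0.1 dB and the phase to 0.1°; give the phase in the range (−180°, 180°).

At s = jω = j20:
quadratic: (j20)² + 152·j20 + 40000 = 39600 + j3040 → |·| ≈ 39717, ∠ ≈ 4.39°
|L| = 800000 / 39717 ≈ 20.143
Gain = 20 log₁₀(20.143) ≈ 26.08 dB
∠L = 0.00° − 4.39° = -4.39°

26.1 dB, -4.4°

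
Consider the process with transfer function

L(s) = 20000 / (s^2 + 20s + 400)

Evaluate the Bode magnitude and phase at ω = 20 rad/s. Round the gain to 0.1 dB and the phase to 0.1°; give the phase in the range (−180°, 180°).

34.0 dB, -90.0°

At s = jω = j20:
quadratic: (j20)² + 20·j20 + 400 = 0 + j400 → |·| ≈ 400, ∠ ≈ 90.00°
|L| = 20000 / 400 ≈ 50
Gain = 20 log₁₀(50) ≈ 33.98 dB
∠L = 0.00° − 90.00° = -90.00°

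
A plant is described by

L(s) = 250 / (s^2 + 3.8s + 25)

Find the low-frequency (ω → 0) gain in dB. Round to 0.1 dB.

L(0) = 250 / 25 = 10
20 log₁₀(10) ≈ 20.00 dB

20.0 dB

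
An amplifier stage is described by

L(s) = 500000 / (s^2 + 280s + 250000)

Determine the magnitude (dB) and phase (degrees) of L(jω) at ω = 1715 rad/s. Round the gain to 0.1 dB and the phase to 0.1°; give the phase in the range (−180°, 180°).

-14.8 dB, -169.9°

At s = jω = j1715:
quadratic: (j1715)² + 280·j1715 + 250000 = -2691225 + j480200 → |·| ≈ 2.7337e+06, ∠ ≈ 169.88°
|L| = 500000 / 2.7337e+06 ≈ 0.1829
Gain = 20 log₁₀(0.1829) ≈ -14.76 dB
∠L = 0.00° − 169.88° = -169.88°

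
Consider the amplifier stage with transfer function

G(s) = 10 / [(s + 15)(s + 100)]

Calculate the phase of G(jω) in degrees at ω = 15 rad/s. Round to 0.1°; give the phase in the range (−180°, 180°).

-53.5°

At s = jω = j15:
pole (s+15): 15 + j15 → |·| = √(15²+15²) = √450 ≈ 21.213, ∠ = arctan(15/15) ≈ 45.00°
pole (s+100): 100 + j15 → |·| = √(100²+15²) = √10225 ≈ 101.12, ∠ = arctan(15/100) ≈ 8.53°
∠G = 0.00° − 53.53° = -53.53°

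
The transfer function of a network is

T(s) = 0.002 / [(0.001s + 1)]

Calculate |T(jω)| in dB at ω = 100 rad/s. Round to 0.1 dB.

At ω = 100 rad/s:
pole (1 + j100·0.001) = 1 + j0.1 → |·| ≈ 1.005, ∠ ≈ 5.71°
|T| = 0.002 · 1 / (1.005) ≈ 0.00199
Gain = 20 log₁₀(0.00199) ≈ -54.02 dB

-54.0 dB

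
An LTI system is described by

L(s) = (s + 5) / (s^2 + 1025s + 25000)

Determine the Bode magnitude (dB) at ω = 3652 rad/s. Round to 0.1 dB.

Substitute s = j3652:
Numerator: (j3652) + 5 = 5 + j3652
Denominator: (j3652)^2 + 1025(j3652) + 25000 = -13312104 + j3743300
|N| = √(5² + 3652²) ≈ 3652, ∠N ≈ 89.92°
|D| = √(13312104² + 3743300²) ≈ 1.3828e+07, ∠D ≈ 164.29°
|L| = 3652 / 1.3828e+07 ≈ 0.0002641
Gain = 20 log₁₀(0.0002641) ≈ -71.56 dB

-71.6 dB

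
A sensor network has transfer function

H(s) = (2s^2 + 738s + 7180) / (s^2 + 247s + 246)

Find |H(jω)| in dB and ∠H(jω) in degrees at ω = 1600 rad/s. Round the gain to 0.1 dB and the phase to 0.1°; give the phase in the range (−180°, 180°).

Substitute s = j1600:
Numerator: 2(j1600)^2 + 738(j1600) + 7180 = -5112820 + j1180800
Denominator: (j1600)^2 + 247(j1600) + 246 = -2559754 + j395200
|N| = √(5112820² + 1180800²) ≈ 5.2474e+06, ∠N ≈ 167.00°
|D| = √(2559754² + 395200²) ≈ 2.5901e+06, ∠D ≈ 171.22°
|H| = 5.2474e+06 / 2.5901e+06 ≈ 2.0259
Gain = 20 log₁₀(2.0259) ≈ 6.13 dB
∠H = 167.00° − 171.22° = -4.22°

6.1 dB, -4.2°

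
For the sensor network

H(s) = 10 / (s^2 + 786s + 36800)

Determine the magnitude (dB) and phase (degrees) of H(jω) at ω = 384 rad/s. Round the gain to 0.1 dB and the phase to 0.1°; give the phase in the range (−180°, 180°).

-90.1 dB, -110.1°

Substitute s = j384:
Numerator: 10 = 10 + j0
Denominator: (j384)^2 + 786(j384) + 36800 = -110656 + j301824
|N| = √(10² + 0²) ≈ 10, ∠N ≈ 0.00°
|D| = √(110656² + 301824²) ≈ 3.2147e+05, ∠D ≈ 110.13°
|H| = 10 / 3.2147e+05 ≈ 3.1107e-05
Gain = 20 log₁₀(3.1107e-05) ≈ -90.14 dB
∠H = 0.00° − 110.13° = -110.13°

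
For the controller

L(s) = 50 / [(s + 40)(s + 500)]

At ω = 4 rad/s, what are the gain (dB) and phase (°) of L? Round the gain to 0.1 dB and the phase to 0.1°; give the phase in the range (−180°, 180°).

At s = jω = j4:
pole (s+40): 40 + j4 → |·| = √(40²+4²) = √1616 ≈ 40.2, ∠ = arctan(4/40) ≈ 5.71°
pole (s+500): 500 + j4 → |·| = √(500²+4²) = √250016 ≈ 500.02, ∠ = arctan(4/500) ≈ 0.46°
|L| = 50 / 20101 ≈ 0.0024874
Gain = 20 log₁₀(0.0024874) ≈ -52.09 dB
∠L = 0.00° − 6.17° = -6.17°

-52.1 dB, -6.2°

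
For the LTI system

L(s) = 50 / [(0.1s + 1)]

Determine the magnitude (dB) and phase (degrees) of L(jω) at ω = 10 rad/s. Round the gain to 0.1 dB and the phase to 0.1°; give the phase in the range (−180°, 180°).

At ω = 10 rad/s:
pole (1 + j10·0.1) = 1 + j1 → |·| ≈ 1.4142, ∠ ≈ 45.00°
|L| = 50 · 1 / (1.4142) ≈ 35.356
Gain = 20 log₁₀(35.356) ≈ 30.97 dB
∠L = (0°) − (45.00°) = -45.00°

31.0 dB, -45.0°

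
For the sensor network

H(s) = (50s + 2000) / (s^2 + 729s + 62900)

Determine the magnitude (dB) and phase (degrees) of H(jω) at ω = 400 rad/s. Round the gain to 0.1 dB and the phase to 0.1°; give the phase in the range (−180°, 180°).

Substitute s = j400:
Numerator: 50(j400) + 2000 = 2000 + j20000
Denominator: (j400)^2 + 729(j400) + 62900 = -97100 + j291600
|N| = √(2000² + 20000²) ≈ 20100, ∠N ≈ 84.29°
|D| = √(97100² + 291600²) ≈ 3.0734e+05, ∠D ≈ 108.42°
|H| = 20100 / 3.0734e+05 ≈ 0.0654
Gain = 20 log₁₀(0.0654) ≈ -23.69 dB
∠H = 84.29° − 108.42° = -24.13°

-23.7 dB, -24.1°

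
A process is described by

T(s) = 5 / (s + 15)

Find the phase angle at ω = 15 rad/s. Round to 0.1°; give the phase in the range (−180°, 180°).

At s = jω = j15:
pole (s+15): 15 + j15 → |·| = √(15²+15²) = √450 ≈ 21.213, ∠ = arctan(15/15) ≈ 45.00°
∠T = 0.00° − 45.00° = -45.00°

-45.0°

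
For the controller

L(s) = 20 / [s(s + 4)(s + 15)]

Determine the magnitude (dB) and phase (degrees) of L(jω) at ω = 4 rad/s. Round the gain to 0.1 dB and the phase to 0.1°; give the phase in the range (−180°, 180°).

At s = jω = j4:
pole (s+4): 4 + j4 → |·| = √(4²+4²) = √32 ≈ 5.6569, ∠ = arctan(4/4) ≈ 45.00°
pole (s+15): 15 + j4 → |·| = √(15²+4²) = √241 ≈ 15.524, ∠ = arctan(4/15) ≈ 14.93°
pole at origin: |s| = 4, ∠ = 90.00° (in denominator)
|L| = 20 / 351.27 ≈ 0.056936
Gain = 20 log₁₀(0.056936) ≈ -24.89 dB
∠L = 0.00° − 149.93° = -149.93°

-24.9 dB, -149.9°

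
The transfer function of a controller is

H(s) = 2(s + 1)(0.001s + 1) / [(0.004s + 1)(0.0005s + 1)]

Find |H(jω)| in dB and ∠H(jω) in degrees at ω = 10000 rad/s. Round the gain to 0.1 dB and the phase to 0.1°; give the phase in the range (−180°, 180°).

At ω = 10000 rad/s:
zero (1 + j10000·1) = 1 + j10000 → |·| ≈ 10000, ∠ ≈ 89.99°
zero (1 + j10000·0.001) = 1 + j10 → |·| ≈ 10.05, ∠ ≈ 84.29°
pole (1 + j10000·0.004) = 1 + j40 → |·| ≈ 40.012, ∠ ≈ 88.57°
pole (1 + j10000·0.0005) = 1 + j5 → |·| ≈ 5.099, ∠ ≈ 78.69°
|H| = 2 · 10000 · 10.05 / (40.012 · 5.099) ≈ 985.19
Gain = 20 log₁₀(985.19) ≈ 59.87 dB
∠H = (89.99° + 84.29°) − (88.57° + 78.69°) = 7.02°

59.9 dB, 7.0°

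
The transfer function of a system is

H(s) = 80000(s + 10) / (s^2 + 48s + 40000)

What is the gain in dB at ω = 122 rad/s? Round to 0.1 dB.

At s = jω = j122:
zero (s+10): 10 + j122 → |·| = √(10²+122²) = √14984 ≈ 122.41, ∠ = arctan(122/10) ≈ 85.31°
quadratic: (j122)² + 48·j122 + 40000 = 25116 + j5856 → |·| ≈ 25790, ∠ ≈ 13.12°
|H| = 80000 · 122.41 / 25790 ≈ 379.71
Gain = 20 log₁₀(379.71) ≈ 51.59 dB

51.6 dB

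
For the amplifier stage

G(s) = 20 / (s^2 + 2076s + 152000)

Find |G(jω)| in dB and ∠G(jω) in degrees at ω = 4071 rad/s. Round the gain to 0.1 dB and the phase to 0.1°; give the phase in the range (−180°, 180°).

-119.3 dB, -152.8°

Substitute s = j4071:
Numerator: 20 = 20 + j0
Denominator: (j4071)^2 + 2076(j4071) + 152000 = -16421041 + j8451396
|N| = √(20² + 0²) ≈ 20, ∠N ≈ 0.00°
|D| = √(16421041² + 8451396²) ≈ 1.8468e+07, ∠D ≈ 152.77°
|G| = 20 / 1.8468e+07 ≈ 1.083e-06
Gain = 20 log₁₀(1.083e-06) ≈ -119.31 dB
∠G = 0.00° − 152.77° = -152.77°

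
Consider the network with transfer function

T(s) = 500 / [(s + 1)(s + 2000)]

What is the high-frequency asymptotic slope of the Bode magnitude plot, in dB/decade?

Each pole contributes −20 dB/decade at high frequency; each zero contributes +20 dB/decade.
Net: 0 zero(s) − 2 pole(s) → -40 dB/decade.

-40 dB/decade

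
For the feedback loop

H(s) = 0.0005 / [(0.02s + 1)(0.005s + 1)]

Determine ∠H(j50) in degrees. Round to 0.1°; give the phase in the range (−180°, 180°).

-59.0°

At ω = 50 rad/s:
pole (1 + j50·0.02) = 1 + j1 → |·| ≈ 1.4142, ∠ ≈ 45.00°
pole (1 + j50·0.005) = 1 + j0.25 → |·| ≈ 1.0308, ∠ ≈ 14.04°
∠H = (0°) − (45.00° + 14.04°) = -59.04°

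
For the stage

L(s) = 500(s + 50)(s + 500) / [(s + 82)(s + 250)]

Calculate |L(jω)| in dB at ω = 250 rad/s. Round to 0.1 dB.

At s = jω = j250:
zero (s+50): 50 + j250 → |·| = √(50²+250²) = √65000 ≈ 254.95, ∠ = arctan(250/50) ≈ 78.69°
zero (s+500): 500 + j250 → |·| = √(500²+250²) = √312500 ≈ 559.02, ∠ = arctan(250/500) ≈ 26.57°
pole (s+82): 82 + j250 → |·| = √(82²+250²) = √69224 ≈ 263.1, ∠ = arctan(250/82) ≈ 71.84°
pole (s+250): 250 + j250 → |·| = √(250²+250²) = √125000 ≈ 353.55, ∠ = arctan(250/250) ≈ 45.00°
|L| = 500 · 1.4252e+05 / 93019 ≈ 766.08
Gain = 20 log₁₀(766.08) ≈ 57.69 dB

57.7 dB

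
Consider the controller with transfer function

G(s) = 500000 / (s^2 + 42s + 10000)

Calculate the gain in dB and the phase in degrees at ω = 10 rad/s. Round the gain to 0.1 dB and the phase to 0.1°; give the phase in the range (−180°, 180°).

At s = jω = j10:
quadratic: (j10)² + 42·j10 + 10000 = 9900 + j420 → |·| ≈ 9908.9, ∠ ≈ 2.43°
|G| = 500000 / 9908.9 ≈ 50.46
Gain = 20 log₁₀(50.46) ≈ 34.06 dB
∠G = 0.00° − 2.43° = -2.43°

34.1 dB, -2.4°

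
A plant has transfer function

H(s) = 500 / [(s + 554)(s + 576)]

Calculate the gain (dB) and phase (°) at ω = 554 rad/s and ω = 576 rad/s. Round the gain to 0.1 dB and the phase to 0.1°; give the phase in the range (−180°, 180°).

ω = 554: -62.0 dB, -88.9°; ω = 576: -62.3 dB, -91.1°

At s = jω = j554:
pole (s+554): 554 + j554 → |·| = √(554²+554²) = √613832 ≈ 783.47, ∠ = arctan(554/554) ≈ 45.00°
pole (s+576): 576 + j554 → |·| = √(576²+554²) = √638692 ≈ 799.18, ∠ = arctan(554/576) ≈ 43.88°
|H| = 500 / 6.2613e+05 ≈ 0.00079856
Gain = 20 log₁₀(0.00079856) ≈ -61.95 dB
∠H = 0.00° − 88.88° = -88.88°

At s = jω = j576:
pole (s+554): 554 + j576 → |·| = √(554²+576²) = √638692 ≈ 799.18, ∠ = arctan(576/554) ≈ 46.12°
pole (s+576): 576 + j576 → |·| = √(576²+576²) = √663552 ≈ 814.59, ∠ = arctan(576/576) ≈ 45.00°
|H| = 500 / 6.51e+05 ≈ 0.00076805
Gain = 20 log₁₀(0.00076805) ≈ -62.29 dB
∠H = 0.00° − 91.12° = -91.12°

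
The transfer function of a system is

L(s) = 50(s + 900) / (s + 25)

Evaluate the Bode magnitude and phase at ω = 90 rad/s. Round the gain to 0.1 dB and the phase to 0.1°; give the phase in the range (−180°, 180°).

At s = jω = j90:
zero (s+900): 900 + j90 → |·| = √(900²+90²) = √818100 ≈ 904.49, ∠ = arctan(90/900) ≈ 5.71°
pole (s+25): 25 + j90 → |·| = √(25²+90²) = √8725 ≈ 93.408, ∠ = arctan(90/25) ≈ 74.48°
|L| = 50 · 904.49 / 93.408 ≈ 484.16
Gain = 20 log₁₀(484.16) ≈ 53.70 dB
∠L = 5.71° − 74.48° = -68.77°

53.7 dB, -68.8°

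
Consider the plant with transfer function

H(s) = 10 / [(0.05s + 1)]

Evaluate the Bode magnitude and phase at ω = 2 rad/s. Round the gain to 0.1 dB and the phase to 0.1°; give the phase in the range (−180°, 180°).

At ω = 2 rad/s:
pole (1 + j2·0.05) = 1 + j0.1 → |·| ≈ 1.005, ∠ ≈ 5.71°
|H| = 10 · 1 / (1.005) ≈ 9.9502
Gain = 20 log₁₀(9.9502) ≈ 19.96 dB
∠H = (0°) − (5.71°) = -5.71°

20.0 dB, -5.7°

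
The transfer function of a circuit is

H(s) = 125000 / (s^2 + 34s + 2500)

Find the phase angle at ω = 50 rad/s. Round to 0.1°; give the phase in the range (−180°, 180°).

-90.0°

At s = jω = j50:
quadratic: (j50)² + 34·j50 + 2500 = 0 + j1700 → |·| ≈ 1700, ∠ ≈ 90.00°
∠H = 0.00° − 90.00° = -90.00°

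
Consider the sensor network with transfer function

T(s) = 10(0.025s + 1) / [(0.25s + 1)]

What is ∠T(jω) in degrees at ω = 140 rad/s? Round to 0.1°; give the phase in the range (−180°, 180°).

-14.3°

At ω = 140 rad/s:
zero (1 + j140·0.025) = 1 + j3.5 → |·| ≈ 3.6401, ∠ ≈ 74.05°
pole (1 + j140·0.25) = 1 + j35 → |·| ≈ 35.014, ∠ ≈ 88.36°
∠T = (74.05°) − (88.36°) = -14.31°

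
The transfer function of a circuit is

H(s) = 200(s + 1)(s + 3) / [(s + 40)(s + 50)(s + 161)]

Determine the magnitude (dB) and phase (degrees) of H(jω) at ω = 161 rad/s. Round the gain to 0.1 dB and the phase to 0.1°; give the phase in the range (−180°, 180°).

-1.8 dB, -15.2°

At s = jω = j161:
zero (s+1): 1 + j161 → |·| = √(1²+161²) = √25922 ≈ 161, ∠ = arctan(161/1) ≈ 89.64°
zero (s+3): 3 + j161 → |·| = √(3²+161²) = √25930 ≈ 161.03, ∠ = arctan(161/3) ≈ 88.93°
pole (s+40): 40 + j161 → |·| = √(40²+161²) = √27521 ≈ 165.89, ∠ = arctan(161/40) ≈ 76.05°
pole (s+50): 50 + j161 → |·| = √(50²+161²) = √28421 ≈ 168.59, ∠ = arctan(161/50) ≈ 72.75°
pole (s+161): 161 + j161 → |·| = √(161²+161²) = √51842 ≈ 227.69, ∠ = arctan(161/161) ≈ 45.00°
|H| = 200 · 25926 / 6.3679e+06 ≈ 0.81427
Gain = 20 log₁₀(0.81427) ≈ -1.78 dB
∠H = 178.57° − 193.80° = -15.23°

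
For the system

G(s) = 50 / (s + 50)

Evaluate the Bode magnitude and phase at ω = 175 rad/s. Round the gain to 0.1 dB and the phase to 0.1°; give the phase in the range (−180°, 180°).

At s = jω = j175:
pole (s+50): 50 + j175 → |·| = √(50²+175²) = √33125 ≈ 182, ∠ = arctan(175/50) ≈ 74.05°
|G| = 50 / 182 ≈ 0.27473
Gain = 20 log₁₀(0.27473) ≈ -11.22 dB
∠G = 0.00° − 74.05° = -74.05°

-11.2 dB, -74.1°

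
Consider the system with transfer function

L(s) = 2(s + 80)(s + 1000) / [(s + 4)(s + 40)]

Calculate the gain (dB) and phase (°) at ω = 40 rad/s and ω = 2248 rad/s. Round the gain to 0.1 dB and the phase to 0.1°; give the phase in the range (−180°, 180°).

ω = 40: 37.9 dB, -100.4°; ω = 2248: 6.8 dB, -24.9°

At s = jω = j40:
zero (s+80): 80 + j40 → |·| = √(80²+40²) = √8000 ≈ 89.443, ∠ = arctan(40/80) ≈ 26.57°
zero (s+1000): 1000 + j40 → |·| = √(1000²+40²) = √1001600 ≈ 1000.8, ∠ = arctan(40/1000) ≈ 2.29°
pole (s+4): 4 + j40 → |·| = √(4²+40²) = √1616 ≈ 40.2, ∠ = arctan(40/4) ≈ 84.29°
pole (s+40): 40 + j40 → |·| = √(40²+40²) = √3200 ≈ 56.569, ∠ = arctan(40/40) ≈ 45.00°
|L| = 2 · 89515 / 2274.1 ≈ 78.726
Gain = 20 log₁₀(78.726) ≈ 37.92 dB
∠L = 28.86° − 129.29° = -100.43°

At s = jω = j2248:
zero (s+80): 80 + j2248 → |·| = √(80²+2248²) = √5059904 ≈ 2249.4, ∠ = arctan(2248/80) ≈ 87.96°
zero (s+1000): 1000 + j2248 → |·| = √(1000²+2248²) = √6053504 ≈ 2460.4, ∠ = arctan(2248/1000) ≈ 66.02°
pole (s+4): 4 + j2248 → |·| = √(4²+2248²) = √5053520 ≈ 2248, ∠ = arctan(2248/4) ≈ 89.90°
pole (s+40): 40 + j2248 → |·| = √(40²+2248²) = √5055104 ≈ 2248.4, ∠ = arctan(2248/40) ≈ 88.98°
|L| = 2 · 5.5344e+06 / 5.0544e+06 ≈ 2.1899
Gain = 20 log₁₀(2.1899) ≈ 6.81 dB
∠L = 153.98° − 178.88° = -24.90°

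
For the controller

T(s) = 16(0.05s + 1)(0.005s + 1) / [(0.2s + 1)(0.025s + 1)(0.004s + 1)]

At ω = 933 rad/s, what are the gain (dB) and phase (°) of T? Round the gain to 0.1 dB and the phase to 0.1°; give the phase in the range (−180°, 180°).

At ω = 933 rad/s:
zero (1 + j933·0.05) = 1 + j46.65 → |·| ≈ 46.661, ∠ ≈ 88.77°
zero (1 + j933·0.005) = 1 + j4.665 → |·| ≈ 4.771, ∠ ≈ 77.90°
pole (1 + j933·0.2) = 1 + j186.6 → |·| ≈ 186.6, ∠ ≈ 89.69°
pole (1 + j933·0.025) = 1 + j23.325 → |·| ≈ 23.346, ∠ ≈ 87.55°
pole (1 + j933·0.004) = 1 + j3.732 → |·| ≈ 3.8637, ∠ ≈ 75.00°
|T| = 16 · 46.661 · 4.771 / (186.6 · 23.346 · 3.8637) ≈ 0.21162
Gain = 20 log₁₀(0.21162) ≈ -13.49 dB
∠T = (88.77° + 77.90°) − (89.69° + 87.55° + 75.00°) = -85.57°

-13.5 dB, -85.6°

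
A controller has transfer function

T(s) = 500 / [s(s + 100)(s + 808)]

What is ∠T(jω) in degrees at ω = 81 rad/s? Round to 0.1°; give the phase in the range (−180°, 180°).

-134.7°

At s = jω = j81:
pole (s+100): 100 + j81 → |·| = √(100²+81²) = √16561 ≈ 128.69, ∠ = arctan(81/100) ≈ 39.01°
pole (s+808): 808 + j81 → |·| = √(808²+81²) = √659425 ≈ 812.05, ∠ = arctan(81/808) ≈ 5.72°
pole at origin: |s| = 81, ∠ = 90.00° (in denominator)
∠T = 0.00° − 134.73° = -134.73°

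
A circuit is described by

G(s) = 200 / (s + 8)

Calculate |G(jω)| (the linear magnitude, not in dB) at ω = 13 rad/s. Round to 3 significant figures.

13.1

At s = jω = j13:
pole (s+8): 8 + j13 → |·| = √(8²+13²) = √233 ≈ 15.264, ∠ = arctan(13/8) ≈ 58.39°
|G| = 200 / 15.264 ≈ 13.103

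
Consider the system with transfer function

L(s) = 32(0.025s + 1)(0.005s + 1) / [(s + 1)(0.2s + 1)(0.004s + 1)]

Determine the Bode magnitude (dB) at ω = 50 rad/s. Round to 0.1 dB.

At ω = 50 rad/s:
zero (1 + j50·0.025) = 1 + j1.25 → |·| ≈ 1.6008, ∠ ≈ 51.34°
zero (1 + j50·0.005) = 1 + j0.25 → |·| ≈ 1.0308, ∠ ≈ 14.04°
pole (1 + j50·1) = 1 + j50 → |·| ≈ 50.01, ∠ ≈ 88.85°
pole (1 + j50·0.2) = 1 + j10 → |·| ≈ 10.05, ∠ ≈ 84.29°
pole (1 + j50·0.004) = 1 + j0.2 → |·| ≈ 1.0198, ∠ ≈ 11.31°
|L| = 32 · 1.6008 · 1.0308 / (50.01 · 10.05 · 1.0198) ≈ 0.10302
Gain = 20 log₁₀(0.10302) ≈ -19.74 dB

-19.7 dB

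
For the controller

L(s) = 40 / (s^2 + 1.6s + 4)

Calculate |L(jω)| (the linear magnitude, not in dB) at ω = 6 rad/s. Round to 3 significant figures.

1.20

At s = jω = j6:
quadratic: (j6)² + 1.6·j6 + 4 = -32 + j9.6 → |·| ≈ 33.409, ∠ ≈ 163.30°
|L| = 40 / 33.409 ≈ 1.1973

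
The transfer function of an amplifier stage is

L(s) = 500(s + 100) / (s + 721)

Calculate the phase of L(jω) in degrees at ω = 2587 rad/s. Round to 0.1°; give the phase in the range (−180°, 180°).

13.4°

At s = jω = j2587:
zero (s+100): 100 + j2587 → |·| = √(100²+2587²) = √6702569 ≈ 2588.9, ∠ = arctan(2587/100) ≈ 87.79°
pole (s+721): 721 + j2587 → |·| = √(721²+2587²) = √7212410 ≈ 2685.6, ∠ = arctan(2587/721) ≈ 74.43°
∠L = 87.79° − 74.43° = 13.36°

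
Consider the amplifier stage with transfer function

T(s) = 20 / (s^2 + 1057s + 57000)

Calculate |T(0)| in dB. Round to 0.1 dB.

T(0) = 20 / 57000 ≈ 0.00035088
20 log₁₀(0.00035088) ≈ -69.10 dB

-69.1 dB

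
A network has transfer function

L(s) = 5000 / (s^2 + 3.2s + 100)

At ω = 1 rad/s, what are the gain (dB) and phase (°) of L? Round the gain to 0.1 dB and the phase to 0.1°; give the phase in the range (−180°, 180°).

At s = jω = j1:
quadratic: (j1)² + 3.2·j1 + 100 = 99 + j3.2 → |·| ≈ 99.052, ∠ ≈ 1.85°
|L| = 5000 / 99.052 ≈ 50.479
Gain = 20 log₁₀(50.479) ≈ 34.06 dB
∠L = 0.00° − 1.85° = -1.85°

34.1 dB, -1.9°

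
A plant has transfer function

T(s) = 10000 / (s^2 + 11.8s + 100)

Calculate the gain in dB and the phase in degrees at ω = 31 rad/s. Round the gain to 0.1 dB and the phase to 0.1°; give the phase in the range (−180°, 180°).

20.6 dB, -157.0°

At s = jω = j31:
quadratic: (j31)² + 11.8·j31 + 100 = -861 + j365.8 → |·| ≈ 935.48, ∠ ≈ 156.98°
|T| = 10000 / 935.48 ≈ 10.69
Gain = 20 log₁₀(10.69) ≈ 20.58 dB
∠T = 0.00° − 156.98° = -156.98°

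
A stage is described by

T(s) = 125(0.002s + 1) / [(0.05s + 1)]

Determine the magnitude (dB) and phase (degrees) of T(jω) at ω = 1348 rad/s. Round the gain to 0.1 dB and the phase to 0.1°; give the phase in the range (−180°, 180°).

14.5 dB, -19.5°

At ω = 1348 rad/s:
zero (1 + j1348·0.002) = 1 + j2.696 → |·| ≈ 2.8755, ∠ ≈ 69.65°
pole (1 + j1348·0.05) = 1 + j67.4 → |·| ≈ 67.407, ∠ ≈ 89.15°
|T| = 125 · 2.8755 / (67.407) ≈ 5.3323
Gain = 20 log₁₀(5.3323) ≈ 14.54 dB
∠T = (69.65°) − (89.15°) = -19.50°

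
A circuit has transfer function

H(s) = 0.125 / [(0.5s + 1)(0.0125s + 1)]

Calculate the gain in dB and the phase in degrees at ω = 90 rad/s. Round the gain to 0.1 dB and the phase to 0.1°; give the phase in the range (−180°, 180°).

At ω = 90 rad/s:
pole (1 + j90·0.5) = 1 + j45 → |·| ≈ 45.011, ∠ ≈ 88.73°
pole (1 + j90·0.0125) = 1 + j1.125 → |·| ≈ 1.5052, ∠ ≈ 48.37°
|H| = 0.125 · 1 / (45.011 · 1.5052) ≈ 0.001845
Gain = 20 log₁₀(0.001845) ≈ -54.68 dB
∠H = (0°) − (88.73° + 48.37°) = -137.10°

-54.7 dB, -137.1°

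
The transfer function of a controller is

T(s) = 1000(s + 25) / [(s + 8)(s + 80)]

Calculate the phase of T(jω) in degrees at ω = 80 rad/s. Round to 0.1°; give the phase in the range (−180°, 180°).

At s = jω = j80:
zero (s+25): 25 + j80 → |·| = √(25²+80²) = √7025 ≈ 83.815, ∠ = arctan(80/25) ≈ 72.65°
pole (s+8): 8 + j80 → |·| = √(8²+80²) = √6464 ≈ 80.399, ∠ = arctan(80/8) ≈ 84.29°
pole (s+80): 80 + j80 → |·| = √(80²+80²) = √12800 ≈ 113.14, ∠ = arctan(80/80) ≈ 45.00°
∠T = 72.65° − 129.29° = -56.64°

-56.6°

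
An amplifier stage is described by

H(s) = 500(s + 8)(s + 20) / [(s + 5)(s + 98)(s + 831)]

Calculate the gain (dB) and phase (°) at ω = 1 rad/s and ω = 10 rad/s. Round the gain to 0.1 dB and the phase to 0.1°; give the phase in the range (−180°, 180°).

At s = jω = j1:
zero (s+8): 8 + j1 → |·| = √(8²+1²) = √65 ≈ 8.0623, ∠ = arctan(1/8) ≈ 7.13°
zero (s+20): 20 + j1 → |·| = √(20²+1²) = √401 ≈ 20.025, ∠ = arctan(1/20) ≈ 2.86°
pole (s+5): 5 + j1 → |·| = √(5²+1²) = √26 ≈ 5.099, ∠ = arctan(1/5) ≈ 11.31°
pole (s+98): 98 + j1 → |·| = √(98²+1²) = √9605 ≈ 98.005, ∠ = arctan(1/98) ≈ 0.58°
pole (s+831): 831 + j1 → |·| = √(831²+1²) = √690562 ≈ 831, ∠ = arctan(1/831) ≈ 0.07°
|H| = 500 · 161.45 / 4.1527e+05 ≈ 0.19439
Gain = 20 log₁₀(0.19439) ≈ -14.23 dB
∠H = 9.99° − 11.96° = -1.97°

At s = jω = j10:
zero (s+8): 8 + j10 → |·| = √(8²+10²) = √164 ≈ 12.806, ∠ = arctan(10/8) ≈ 51.34°
zero (s+20): 20 + j10 → |·| = √(20²+10²) = √500 ≈ 22.361, ∠ = arctan(10/20) ≈ 26.57°
pole (s+5): 5 + j10 → |·| = √(5²+10²) = √125 ≈ 11.18, ∠ = arctan(10/5) ≈ 63.43°
pole (s+98): 98 + j10 → |·| = √(98²+10²) = √9704 ≈ 98.509, ∠ = arctan(10/98) ≈ 5.83°
pole (s+831): 831 + j10 → |·| = √(831²+10²) = √690661 ≈ 831.06, ∠ = arctan(10/831) ≈ 0.69°
|H| = 500 · 286.35 / 9.1527e+05 ≈ 0.15643
Gain = 20 log₁₀(0.15643) ≈ -16.11 dB
∠H = 77.91° − 69.95° = 7.96°

ω = 1: -14.2 dB, -2.0°; ω = 10: -16.1 dB, 8.0°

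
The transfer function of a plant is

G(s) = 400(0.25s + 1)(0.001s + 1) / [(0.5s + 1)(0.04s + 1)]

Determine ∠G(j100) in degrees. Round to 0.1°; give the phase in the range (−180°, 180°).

At ω = 100 rad/s:
zero (1 + j100·0.25) = 1 + j25 → |·| ≈ 25.02, ∠ ≈ 87.71°
zero (1 + j100·0.001) = 1 + j0.1 → |·| ≈ 1.005, ∠ ≈ 5.71°
pole (1 + j100·0.5) = 1 + j50 → |·| ≈ 50.01, ∠ ≈ 88.85°
pole (1 + j100·0.04) = 1 + j4 → |·| ≈ 4.1231, ∠ ≈ 75.96°
∠G = (87.71° + 5.71°) − (88.85° + 75.96°) = -71.39°

-71.4°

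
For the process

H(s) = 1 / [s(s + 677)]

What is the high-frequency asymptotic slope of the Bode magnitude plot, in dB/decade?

-40 dB/decade

Each pole contributes −20 dB/decade at high frequency; each zero contributes +20 dB/decade.
Net: 0 zero(s) − 2 pole(s) → -40 dB/decade.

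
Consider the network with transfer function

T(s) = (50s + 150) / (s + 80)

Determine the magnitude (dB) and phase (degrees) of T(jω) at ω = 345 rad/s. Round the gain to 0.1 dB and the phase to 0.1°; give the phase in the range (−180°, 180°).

33.8 dB, 12.6°

Substitute s = j345:
Numerator: 50(j345) + 150 = 150 + j17250
Denominator: (j345) + 80 = 80 + j345
|N| = √(150² + 17250²) ≈ 17251, ∠N ≈ 89.50°
|D| = √(80² + 345²) ≈ 354.15, ∠D ≈ 76.94°
|T| = 17251 / 354.15 ≈ 48.711
Gain = 20 log₁₀(48.711) ≈ 33.75 dB
∠T = 89.50° − 76.94° = 12.56°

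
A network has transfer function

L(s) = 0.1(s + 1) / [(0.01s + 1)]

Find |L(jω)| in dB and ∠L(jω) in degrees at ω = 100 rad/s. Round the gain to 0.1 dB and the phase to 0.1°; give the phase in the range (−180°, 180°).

At ω = 100 rad/s:
zero (1 + j100·1) = 1 + j100 → |·| ≈ 100, ∠ ≈ 89.43°
pole (1 + j100·0.01) = 1 + j1 → |·| ≈ 1.4142, ∠ ≈ 45.00°
|L| = 0.1 · 100 / (1.4142) ≈ 7.0711
Gain = 20 log₁₀(7.0711) ≈ 16.99 dB
∠L = (89.43°) − (45.00°) = 44.43°

17.0 dB, 44.4°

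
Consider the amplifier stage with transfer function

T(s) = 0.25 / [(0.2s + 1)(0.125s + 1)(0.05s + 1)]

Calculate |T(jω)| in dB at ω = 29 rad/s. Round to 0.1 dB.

-43.9 dB

At ω = 29 rad/s:
pole (1 + j29·0.2) = 1 + j5.8 → |·| ≈ 5.8856, ∠ ≈ 80.22°
pole (1 + j29·0.125) = 1 + j3.625 → |·| ≈ 3.7604, ∠ ≈ 74.58°
pole (1 + j29·0.05) = 1 + j1.45 → |·| ≈ 1.7614, ∠ ≈ 55.41°
|T| = 0.25 · 1 / (5.8856 · 3.7604 · 1.7614) ≈ 0.0064129
Gain = 20 log₁₀(0.0064129) ≈ -43.86 dB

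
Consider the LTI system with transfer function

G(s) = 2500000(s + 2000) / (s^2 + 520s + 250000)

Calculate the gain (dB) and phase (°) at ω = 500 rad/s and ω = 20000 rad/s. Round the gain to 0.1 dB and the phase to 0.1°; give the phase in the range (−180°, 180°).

ω = 500: 85.9 dB, -76.0°; ω = 20000: 42.0 dB, -94.2°

At s = jω = j500:
zero (s+2000): 2000 + j500 → |·| = √(2000²+500²) = √4250000 ≈ 2061.6, ∠ = arctan(500/2000) ≈ 14.04°
quadratic: (j500)² + 520·j500 + 250000 = 0 + j260000 → |·| ≈ 2.6e+05, ∠ ≈ 90.00°
|G| = 2500000 · 2061.6 / 2.6e+05 ≈ 19823
Gain = 20 log₁₀(19823) ≈ 85.94 dB
∠G = 14.04° − 90.00° = -75.96°

At s = jω = j20000:
zero (s+2000): 2000 + j20000 → |·| = √(2000²+20000²) = √404000000 ≈ 20100, ∠ = arctan(20000/2000) ≈ 84.29°
quadratic: (j20000)² + 520·j20000 + 250000 = -399750000 + j10400000 → |·| ≈ 3.9989e+08, ∠ ≈ 178.51°
|G| = 2500000 · 20100 / 3.9989e+08 ≈ 125.66
Gain = 20 log₁₀(125.66) ≈ 41.98 dB
∠G = 84.29° − 178.51° = -94.22°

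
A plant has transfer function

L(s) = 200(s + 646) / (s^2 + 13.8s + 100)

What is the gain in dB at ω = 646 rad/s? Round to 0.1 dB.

-7.2 dB

At s = jω = j646:
zero (s+646): 646 + j646 → |·| = √(646²+646²) = √834632 ≈ 913.58, ∠ = arctan(646/646) ≈ 45.00°
quadratic: (j646)² + 13.8·j646 + 100 = -417216 + j8914.8 → |·| ≈ 4.1731e+05, ∠ ≈ 178.78°
|L| = 200 · 913.58 / 4.1731e+05 ≈ 0.43784
Gain = 20 log₁₀(0.43784) ≈ -7.17 dB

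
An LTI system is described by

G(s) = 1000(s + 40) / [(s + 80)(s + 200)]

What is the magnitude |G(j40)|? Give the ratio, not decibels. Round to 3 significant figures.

At s = jω = j40:
zero (s+40): 40 + j40 → |·| = √(40²+40²) = √3200 ≈ 56.569, ∠ = arctan(40/40) ≈ 45.00°
pole (s+80): 80 + j40 → |·| = √(80²+40²) = √8000 ≈ 89.443, ∠ = arctan(40/80) ≈ 26.57°
pole (s+200): 200 + j40 → |·| = √(200²+40²) = √41600 ≈ 203.96, ∠ = arctan(40/200) ≈ 11.31°
|G| = 1000 · 56.569 / 18243 ≈ 3.1009

3.10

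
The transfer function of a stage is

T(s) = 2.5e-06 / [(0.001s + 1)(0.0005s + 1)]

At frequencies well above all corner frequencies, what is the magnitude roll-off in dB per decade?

Each pole contributes −20 dB/decade at high frequency; each zero contributes +20 dB/decade.
Net: 0 zero(s) − 2 pole(s) → -40 dB/decade.

-40 dB/decade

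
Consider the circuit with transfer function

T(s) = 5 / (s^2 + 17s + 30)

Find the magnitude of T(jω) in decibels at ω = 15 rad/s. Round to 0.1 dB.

Substitute s = j15:
Numerator: 5 = 5 + j0
Denominator: (j15)^2 + 17(j15) + 30 = -195 + j255
|N| = √(5² + 0²) ≈ 5, ∠N ≈ 0.00°
|D| = √(195² + 255²) ≈ 321.01, ∠D ≈ 127.41°
|T| = 5 / 321.01 ≈ 0.015576
Gain = 20 log₁₀(0.015576) ≈ -36.15 dB

-36.2 dB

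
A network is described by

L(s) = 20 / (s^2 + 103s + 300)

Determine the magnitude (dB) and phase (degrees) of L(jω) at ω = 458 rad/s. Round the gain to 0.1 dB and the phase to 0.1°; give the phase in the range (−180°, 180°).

Substitute s = j458:
Numerator: 20 = 20 + j0
Denominator: (j458)^2 + 103(j458) + 300 = -209464 + j47174
|N| = √(20² + 0²) ≈ 20, ∠N ≈ 0.00°
|D| = √(209464² + 47174²) ≈ 2.1471e+05, ∠D ≈ 167.31°
|L| = 20 / 2.1471e+05 ≈ 9.3149e-05
Gain = 20 log₁₀(9.3149e-05) ≈ -80.62 dB
∠L = 0.00° − 167.31° = -167.31°

-80.6 dB, -167.3°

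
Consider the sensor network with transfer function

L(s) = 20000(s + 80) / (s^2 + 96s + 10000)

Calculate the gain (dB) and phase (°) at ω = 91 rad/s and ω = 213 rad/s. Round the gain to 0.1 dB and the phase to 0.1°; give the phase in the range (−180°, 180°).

ω = 91: 48.7 dB, -30.2°; ω = 213: 40.9 dB, -80.6°

At s = jω = j91:
zero (s+80): 80 + j91 → |·| = √(80²+91²) = √14681 ≈ 121.17, ∠ = arctan(91/80) ≈ 48.68°
quadratic: (j91)² + 96·j91 + 10000 = 1719 + j8736 → |·| ≈ 8903.5, ∠ ≈ 78.87°
|L| = 20000 · 121.17 / 8903.5 ≈ 272.19
Gain = 20 log₁₀(272.19) ≈ 48.70 dB
∠L = 48.68° − 78.87° = -30.19°

At s = jω = j213:
zero (s+80): 80 + j213 → |·| = √(80²+213²) = √51769 ≈ 227.53, ∠ = arctan(213/80) ≈ 69.41°
quadratic: (j213)² + 96·j213 + 10000 = -35369 + j20448 → |·| ≈ 40854, ∠ ≈ 149.97°
|L| = 20000 · 227.53 / 40854 ≈ 111.39
Gain = 20 log₁₀(111.39) ≈ 40.94 dB
∠L = 69.41° − 149.97° = -80.56°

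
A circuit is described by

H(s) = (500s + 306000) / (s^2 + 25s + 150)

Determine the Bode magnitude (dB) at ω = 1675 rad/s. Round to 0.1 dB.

Substitute s = j1675:
Numerator: 500(j1675) + 306000 = 306000 + j837500
Denominator: (j1675)^2 + 25(j1675) + 150 = -2805475 + j41875
|N| = √(306000² + 837500²) ≈ 8.9165e+05, ∠N ≈ 69.93°
|D| = √(2805475² + 41875²) ≈ 2.8058e+06, ∠D ≈ 179.14°
|H| = 8.9165e+05 / 2.8058e+06 ≈ 0.31779
Gain = 20 log₁₀(0.31779) ≈ -9.96 dB

-10.0 dB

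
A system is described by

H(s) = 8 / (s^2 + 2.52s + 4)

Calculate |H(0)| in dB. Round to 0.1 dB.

H(0) = 8 / 4 = 2
20 log₁₀(2) ≈ 6.02 dB

6.0 dB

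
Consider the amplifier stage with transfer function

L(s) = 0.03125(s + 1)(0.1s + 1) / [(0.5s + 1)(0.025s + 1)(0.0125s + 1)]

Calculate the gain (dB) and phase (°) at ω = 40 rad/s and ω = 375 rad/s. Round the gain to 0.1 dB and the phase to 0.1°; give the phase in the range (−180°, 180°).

ω = 40: -15.8 dB, 5.8°; ω = 375: -25.7 dB, -73.2°

At ω = 40 rad/s:
zero (1 + j40·1) = 1 + j40 → |·| ≈ 40.012, ∠ ≈ 88.57°
zero (1 + j40·0.1) = 1 + j4 → |·| ≈ 4.1231, ∠ ≈ 75.96°
pole (1 + j40·0.5) = 1 + j20 → |·| ≈ 20.025, ∠ ≈ 87.14°
pole (1 + j40·0.025) = 1 + j1 → |·| ≈ 1.4142, ∠ ≈ 45.00°
pole (1 + j40·0.0125) = 1 + j0.5 → |·| ≈ 1.118, ∠ ≈ 26.57°
|L| = 0.03125 · 40.012 · 4.1231 / (20.025 · 1.4142 · 1.118) ≈ 0.16283
Gain = 20 log₁₀(0.16283) ≈ -15.77 dB
∠L = (88.57° + 75.96°) − (87.14° + 45.00° + 26.57°) = 5.82°

At ω = 375 rad/s:
zero (1 + j375·1) = 1 + j375 → |·| ≈ 375, ∠ ≈ 89.85°
zero (1 + j375·0.1) = 1 + j37.5 → |·| ≈ 37.513, ∠ ≈ 88.47°
pole (1 + j375·0.5) = 1 + j187.5 → |·| ≈ 187.5, ∠ ≈ 89.69°
pole (1 + j375·0.025) = 1 + j9.375 → |·| ≈ 9.4282, ∠ ≈ 83.91°
pole (1 + j375·0.0125) = 1 + j4.6875 → |·| ≈ 4.793, ∠ ≈ 77.96°
|L| = 0.03125 · 375 · 37.513 / (187.5 · 9.4282 · 4.793) ≈ 0.051883
Gain = 20 log₁₀(0.051883) ≈ -25.70 dB
∠L = (89.85° + 88.47°) − (89.69° + 83.91° + 77.96°) = -73.24°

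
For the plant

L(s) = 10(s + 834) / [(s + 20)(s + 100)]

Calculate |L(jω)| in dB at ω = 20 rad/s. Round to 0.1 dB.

At s = jω = j20:
zero (s+834): 834 + j20 → |·| = √(834²+20²) = √695956 ≈ 834.24, ∠ = arctan(20/834) ≈ 1.37°
pole (s+20): 20 + j20 → |·| = √(20²+20²) = √800 ≈ 28.284, ∠ = arctan(20/20) ≈ 45.00°
pole (s+100): 100 + j20 → |·| = √(100²+20²) = √10400 ≈ 101.98, ∠ = arctan(20/100) ≈ 11.31°
|L| = 10 · 834.24 / 2884.4 ≈ 2.8922
Gain = 20 log₁₀(2.8922) ≈ 9.22 dB

9.2 dB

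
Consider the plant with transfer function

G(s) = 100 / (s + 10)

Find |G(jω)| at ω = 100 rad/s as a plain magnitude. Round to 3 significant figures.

Substitute s = j100:
Numerator: 100 = 100 + j0
Denominator: (j100) + 10 = 10 + j100
|N| = √(100² + 0²) ≈ 100, ∠N ≈ 0.00°
|D| = √(10² + 100²) ≈ 100.5, ∠D ≈ 84.29°
|G| = 100 / 100.5 ≈ 0.99502

0.995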